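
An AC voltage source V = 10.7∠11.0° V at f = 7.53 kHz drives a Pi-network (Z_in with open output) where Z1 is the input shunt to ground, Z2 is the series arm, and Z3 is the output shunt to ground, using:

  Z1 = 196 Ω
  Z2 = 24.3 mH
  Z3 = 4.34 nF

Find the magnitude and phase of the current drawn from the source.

Step 1 — Angular frequency: ω = 2π·f = 2π·7530 = 4.731e+04 rad/s.
Step 2 — Component impedances:
  Z1: Z = R = 196 Ω
  Z2: Z = jωL = j·4.731e+04·0.0243 = 0 + j1150 Ω
  Z3: Z = 1/(jωC) = -j/(ω·C) = 0 - j4870 Ω
Step 3 — With open output, the series arm Z2 and the output shunt Z3 appear in series to ground: Z2 + Z3 = 0 - j3720 Ω.
Step 4 — Parallel with input shunt Z1: Z_in = Z1 || (Z2 + Z3) = 195.5 - j10.3 Ω = 195.7∠-3.0° Ω.
Step 5 — Source phasor: V = 10.7∠11.0° V = 10.5 + j2.042 V.
Step 6 — Ohm's law: I = V / Z_total = (10.5 + j2.042) / (195.5 - j10.3) = 0.05304 + j0.01324 A.
Step 7 — Convert to polar: |I| = 0.05467 A, ∠I = 14.0°.

I = 0.05467∠14.0° A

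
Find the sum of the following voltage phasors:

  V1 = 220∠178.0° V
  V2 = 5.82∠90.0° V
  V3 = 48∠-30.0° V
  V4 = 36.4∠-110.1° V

Step 1 — Convert each phasor to rectangular form:
  V1 = 220·(cos(178.0°) + j·sin(178.0°)) = -219.9 + j7.678 V
  V2 = 5.82·(cos(90.0°) + j·sin(90.0°)) = 0 + j5.82 V
  V3 = 48·(cos(-30.0°) + j·sin(-30.0°)) = 41.57 - j24 V
  V4 = 36.4·(cos(-110.1°) + j·sin(-110.1°)) = -12.51 - j34.18 V
Step 2 — Sum components: V_total = -190.8 - j44.69 V.
Step 3 — Convert to polar: |V_total| = 196 V, ∠V_total = -166.8°.

V_total = 196∠-166.8° V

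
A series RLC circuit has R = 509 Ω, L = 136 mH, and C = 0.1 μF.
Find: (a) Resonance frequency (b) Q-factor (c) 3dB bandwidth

Step 1 — Resonance: ω₀ = 1/√(LC) = 1/√(0.136·1e-07) = 8575 rad/s.
Step 2 — f₀ = ω₀/(2π) = 1365 Hz.
Step 3 — Series Q: Q = ω₀L/R = 8575·0.136/509 = 2.291.
Step 4 — Bandwidth: Δω = ω₀/Q = 3743 rad/s; BW = Δω/(2π) = 595.7 Hz.

(a) f₀ = 1365 Hz  (b) Q = 2.291  (c) BW = 595.7 Hz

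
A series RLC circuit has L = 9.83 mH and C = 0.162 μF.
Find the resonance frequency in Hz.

Step 1 — Resonance condition Im(Z)=0 gives ω₀ = 1/√(LC).
Step 2 — ω₀ = 1/√(0.00983·1.62e-07) = 2.506e+04 rad/s.
Step 3 — f₀ = ω₀/(2π) = 3988 Hz.

f₀ = 3988 Hz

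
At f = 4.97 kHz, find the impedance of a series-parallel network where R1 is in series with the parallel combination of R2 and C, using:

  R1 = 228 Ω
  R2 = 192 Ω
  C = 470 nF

Step 1 — Angular frequency: ω = 2π·f = 2π·4970 = 3.123e+04 rad/s.
Step 2 — Component impedances:
  R1: Z = R = 228 Ω
  R2: Z = R = 192 Ω
  C: Z = 1/(jωC) = -j/(ω·C) = 0 - j68.13 Ω
Step 3 — Parallel branch: R2 || C = 1/(1/R2 + 1/C) = 21.47 - j60.51 Ω.
Step 4 — Series with R1: Z_total = R1 + (R2 || C) = 249.5 - j60.51 Ω = 256.7∠-13.6° Ω.

Z = 249.5 - j60.51 Ω = 256.7∠-13.6° Ω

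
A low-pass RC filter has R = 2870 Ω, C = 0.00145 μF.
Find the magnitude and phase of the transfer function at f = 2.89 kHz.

Step 1 — Angular frequency: ω = 2π·2890 = 1.816e+04 rad/s.
Step 2 — Transfer function: H(jω) = 1/(1 + jωRC).
Step 3 — Denominator: 1 + jωRC = 1 + j·1.816e+04·2870·1.45e-09 = 1 + j0.07557.
Step 4 — H = 0.9943 - j0.07514.
Step 5 — Magnitude: |H| = 0.9972 (-0.0 dB); phase: φ = -4.3°.

|H| = 0.9972 (-0.0 dB), φ = -4.3°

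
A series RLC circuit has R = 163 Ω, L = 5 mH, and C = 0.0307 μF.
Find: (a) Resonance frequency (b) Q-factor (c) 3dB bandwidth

Step 1 — Resonance condition Im(Z)=0 gives ω₀ = 1/√(LC).
Step 2 — ω₀ = 1/√(0.005·3.07e-08) = 8.071e+04 rad/s.
Step 3 — f₀ = ω₀/(2π) = 1.285e+04 Hz.
Step 4 — Series Q: Q = ω₀L/R = 8.071e+04·0.005/163 = 2.476.
Step 5 — 3dB bandwidth: Δω = ω₀/Q = 3.26e+04 rad/s; BW = Δω/(2π) = 5188 Hz.

(a) f₀ = 1.285e+04 Hz  (b) Q = 2.476  (c) BW = 5188 Hz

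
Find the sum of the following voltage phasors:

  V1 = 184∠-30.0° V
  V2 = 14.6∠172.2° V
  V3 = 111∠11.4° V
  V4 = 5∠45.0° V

Step 1 — Convert each phasor to rectangular form:
  V1 = 184·(cos(-30.0°) + j·sin(-30.0°)) = 159.3 - j92 V
  V2 = 14.6·(cos(172.2°) + j·sin(172.2°)) = -14.46 + j1.981 V
  V3 = 111·(cos(11.4°) + j·sin(11.4°)) = 108.8 + j21.94 V
  V4 = 5·(cos(45.0°) + j·sin(45.0°)) = 3.536 + j3.536 V
Step 2 — Sum components: V_total = 257.2 - j64.54 V.
Step 3 — Convert to polar: |V_total| = 265.2 V, ∠V_total = -14.1°.

V_total = 265.2∠-14.1° V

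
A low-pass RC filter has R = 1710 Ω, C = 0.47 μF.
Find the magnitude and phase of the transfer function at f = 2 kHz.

Step 1 — Angular frequency: ω = 2π·2000 = 1.257e+04 rad/s.
Step 2 — Transfer function: H(jω) = 1/(1 + jωRC).
Step 3 — Denominator: 1 + jωRC = 1 + j·1.257e+04·1710·4.7e-07 = 1 + j10.1.
Step 4 — H = 0.009709 - j0.09805.
Step 5 — Magnitude: |H| = 0.09853 (-20.1 dB); phase: φ = -84.3°.

|H| = 0.09853 (-20.1 dB), φ = -84.3°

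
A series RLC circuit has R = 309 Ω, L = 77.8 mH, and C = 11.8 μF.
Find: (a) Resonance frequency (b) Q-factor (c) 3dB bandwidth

Step 1 — Resonance: ω₀ = 1/√(LC) = 1/√(0.0778·1.18e-05) = 1044 rad/s.
Step 2 — f₀ = ω₀/(2π) = 166.1 Hz.
Step 3 — Series Q: Q = ω₀L/R = 1044·0.0778/309 = 0.2628.
Step 4 — Bandwidth: Δω = ω₀/Q = 3972 rad/s; BW = Δω/(2π) = 632.1 Hz.

(a) f₀ = 166.1 Hz  (b) Q = 0.2628  (c) BW = 632.1 Hz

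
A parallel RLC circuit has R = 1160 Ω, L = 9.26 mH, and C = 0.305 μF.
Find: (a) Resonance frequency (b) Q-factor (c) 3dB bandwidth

Step 1 — Resonance: ω₀ = 1/√(LC) = 1/√(0.00926·3.05e-07) = 1.882e+04 rad/s.
Step 2 — f₀ = ω₀/(2π) = 2995 Hz.
Step 3 — Parallel Q: Q = R/(ω₀L) = 1160/(1.882e+04·0.00926) = 6.657.
Step 4 — Bandwidth: Δω = ω₀/Q = 2826 rad/s; BW = Δω/(2π) = 449.8 Hz.

(a) f₀ = 2995 Hz  (b) Q = 6.657  (c) BW = 449.8 Hz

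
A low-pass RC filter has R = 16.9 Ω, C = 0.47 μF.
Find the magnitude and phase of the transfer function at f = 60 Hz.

Step 1 — Angular frequency: ω = 2π·60 = 377 rad/s.
Step 2 — Transfer function: H(jω) = 1/(1 + jωRC).
Step 3 — Denominator: 1 + jωRC = 1 + j·377·16.9·4.7e-07 = 1 + j0.002994.
Step 4 — H = 1 - j0.002994.
Step 5 — Magnitude: |H| = 1 (-0.0 dB); phase: φ = -0.2°.

|H| = 1 (-0.0 dB), φ = -0.2°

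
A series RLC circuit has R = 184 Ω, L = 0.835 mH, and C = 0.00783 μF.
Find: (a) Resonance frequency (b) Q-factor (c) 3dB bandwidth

Step 1 — Resonance: ω₀ = 1/√(LC) = 1/√(0.000835·7.83e-09) = 3.911e+05 rad/s.
Step 2 — f₀ = ω₀/(2π) = 6.224e+04 Hz.
Step 3 — Series Q: Q = ω₀L/R = 3.911e+05·0.000835/184 = 1.775.
Step 4 — Bandwidth: Δω = ω₀/Q = 2.204e+05 rad/s; BW = Δω/(2π) = 3.507e+04 Hz.

(a) f₀ = 6.224e+04 Hz  (b) Q = 1.775  (c) BW = 3.507e+04 Hz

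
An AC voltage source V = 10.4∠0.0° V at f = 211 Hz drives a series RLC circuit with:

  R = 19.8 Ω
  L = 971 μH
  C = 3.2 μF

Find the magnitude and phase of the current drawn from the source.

Step 1 — Angular frequency: ω = 2π·f = 2π·211 = 1326 rad/s.
Step 2 — Component impedances:
  R: Z = R = 19.8 Ω
  L: Z = jωL = j·1326·0.000971 = 0 + j1.287 Ω
  C: Z = 1/(jωC) = -j/(ω·C) = 0 - j235.7 Ω
Step 3 — Series combination: Z_total = R + L + C = 19.8 - j234.4 Ω = 235.3∠-85.2° Ω.
Step 4 — Source phasor: V = 10.4∠0.0° V = 10.4 V.
Step 5 — Ohm's law: I = V / Z_total = (10.4) / (19.8 - j234.4) = 0.00372 + j0.04405 A.
Step 6 — Convert to polar: |I| = 0.04421 A, ∠I = 85.2°.

I = 0.04421∠85.2° A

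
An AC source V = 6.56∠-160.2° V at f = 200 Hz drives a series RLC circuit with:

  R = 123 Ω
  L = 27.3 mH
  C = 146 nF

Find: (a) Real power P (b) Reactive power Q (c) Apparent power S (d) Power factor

Step 1 — Angular frequency: ω = 2π·f = 2π·200 = 1257 rad/s.
Step 2 — Component impedances:
  R: Z = R = 123 Ω
  L: Z = jωL = j·1257·0.0273 = 0 + j34.31 Ω
  C: Z = 1/(jωC) = -j/(ω·C) = 0 - j5451 Ω
Step 3 — Series combination: Z_total = R + L + C = 123 - j5416 Ω = 5418∠-88.7° Ω.
Step 4 — Source phasor: V = 6.56∠-160.2° V = -6.172 - j2.222 V.
Step 5 — Current: I = V / Z = 0.0003842 - j0.001148 A = 0.001211∠-71.5° A.
Step 6 — Complex power: S = V·I* = 0.0001803 - j0.007941 VA.
Step 7 — Real power: P = Re(S) = 0.0001803 W.
Step 8 — Reactive power: Q = Im(S) = -0.007941 VAR.
Step 9 — Apparent power: |S| = 0.007943 VA.
Step 10 — Power factor: PF = P/|S| = 0.0227 (leading).

(a) P = 0.0001803 W  (b) Q = -0.007941 VAR  (c) S = 0.007943 VA  (d) PF = 0.0227 (leading)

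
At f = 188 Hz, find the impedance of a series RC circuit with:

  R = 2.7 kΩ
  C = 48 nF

Step 1 — Angular frequency: ω = 2π·f = 2π·188 = 1181 rad/s.
Step 2 — Component impedances:
  R: Z = R = 2700 Ω
  C: Z = 1/(jωC) = -j/(ω·C) = 0 - j1.764e+04 Ω
Step 3 — Series combination: Z_total = R + C = 2700 - j1.764e+04 Ω = 1.784e+04∠-81.3° Ω.

Z = 2700 - j1.764e+04 Ω = 1.784e+04∠-81.3° Ω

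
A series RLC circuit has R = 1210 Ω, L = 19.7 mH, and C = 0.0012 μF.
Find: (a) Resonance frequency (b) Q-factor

Step 1 — Resonance condition Im(Z)=0 gives ω₀ = 1/√(LC).
Step 2 — ω₀ = 1/√(0.0197·1.2e-09) = 2.057e+05 rad/s.
Step 3 — f₀ = ω₀/(2π) = 3.273e+04 Hz.
Step 4 — Series Q: Q = ω₀L/R = 2.057e+05·0.0197/1210 = 3.349.

(a) f₀ = 3.273e+04 Hz  (b) Q = 3.349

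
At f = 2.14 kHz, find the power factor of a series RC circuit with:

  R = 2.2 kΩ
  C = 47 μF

Step 1 — Angular frequency: ω = 2π·f = 2π·2140 = 1.345e+04 rad/s.
Step 2 — Component impedances:
  R: Z = R = 2200 Ω
  C: Z = 1/(jωC) = -j/(ω·C) = 0 - j1.582 Ω
Step 3 — Series combination: Z_total = R + C = 2200 - j1.582 Ω = 2200∠-0.0° Ω.
Step 4 — Power factor: PF = cos(φ) = Re(Z)/|Z| = 2200/2200 = 1.
Step 5 — Type: Im(Z) = -1.582 ⇒ leading (phase φ = -0.0°).

PF = 1 (leading, φ = -0.0°)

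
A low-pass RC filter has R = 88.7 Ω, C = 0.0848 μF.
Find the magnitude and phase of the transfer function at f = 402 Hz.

Step 1 — Angular frequency: ω = 2π·402 = 2526 rad/s.
Step 2 — Transfer function: H(jω) = 1/(1 + jωRC).
Step 3 — Denominator: 1 + jωRC = 1 + j·2526·88.7·8.48e-08 = 1 + j0.019.
Step 4 — H = 0.9996 - j0.01899.
Step 5 — Magnitude: |H| = 0.9998 (-0.0 dB); phase: φ = -1.1°.

|H| = 0.9998 (-0.0 dB), φ = -1.1°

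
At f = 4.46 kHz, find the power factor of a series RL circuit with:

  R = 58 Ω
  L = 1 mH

Step 1 — Angular frequency: ω = 2π·f = 2π·4460 = 2.802e+04 rad/s.
Step 2 — Component impedances:
  R: Z = R = 58 Ω
  L: Z = jωL = j·2.802e+04·0.001 = 0 + j28.02 Ω
Step 3 — Series combination: Z_total = R + L = 58 + j28.02 Ω = 64.41∠25.8° Ω.
Step 4 — Power factor: PF = cos(φ) = Re(Z)/|Z| = 58/64.415 = 0.9004.
Step 5 — Type: Im(Z) = 28.02 ⇒ lagging (phase φ = 25.8°).

PF = 0.9004 (lagging, φ = 25.8°)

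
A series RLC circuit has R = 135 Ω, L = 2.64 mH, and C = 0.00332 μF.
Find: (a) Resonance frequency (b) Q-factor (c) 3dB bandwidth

Step 1 — Resonance condition Im(Z)=0 gives ω₀ = 1/√(LC).
Step 2 — ω₀ = 1/√(0.00264·3.32e-09) = 3.378e+05 rad/s.
Step 3 — f₀ = ω₀/(2π) = 5.376e+04 Hz.
Step 4 — Series Q: Q = ω₀L/R = 3.378e+05·0.00264/135 = 6.605.
Step 5 — 3dB bandwidth: Δω = ω₀/Q = 5.114e+04 rad/s; BW = Δω/(2π) = 8139 Hz.

(a) f₀ = 5.376e+04 Hz  (b) Q = 6.605  (c) BW = 8139 Hz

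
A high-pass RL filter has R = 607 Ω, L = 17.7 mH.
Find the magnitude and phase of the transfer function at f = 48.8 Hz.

Step 1 — Angular frequency: ω = 2π·48.8 = 306.6 rad/s.
Step 2 — Transfer function: H(jω) = jωL/(R + jωL).
Step 3 — Numerator jωL = j·5.427; denominator R + jωL = 607 + j5.427.
Step 4 — H = 7.993e-05 + j0.00894.
Step 5 — Magnitude: |H| = 0.008941 (-41.0 dB); phase: φ = 89.5°.

|H| = 0.008941 (-41.0 dB), φ = 89.5°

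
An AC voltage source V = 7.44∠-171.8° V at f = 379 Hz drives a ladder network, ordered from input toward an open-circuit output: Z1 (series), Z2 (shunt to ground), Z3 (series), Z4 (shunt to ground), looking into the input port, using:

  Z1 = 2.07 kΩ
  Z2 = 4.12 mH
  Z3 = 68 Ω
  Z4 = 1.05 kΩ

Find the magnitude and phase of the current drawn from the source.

Step 1 — Angular frequency: ω = 2π·f = 2π·379 = 2381 rad/s.
Step 2 — Component impedances:
  Z1: Z = R = 2070 Ω
  Z2: Z = jωL = j·2381·0.00412 = 0 + j9.811 Ω
  Z3: Z = R = 68 Ω
  Z4: Z = R = 1050 Ω
Step 3 — Ladder network (open output): work backward from the far end, alternating series and parallel combinations. Z_in = 2070 + j9.81 Ω = 2070∠0.3° Ω.
Step 4 — Source phasor: V = 7.44∠-171.8° V = -7.364 - j1.061 V.
Step 5 — Ohm's law: I = V / Z_total = (-7.364 - j1.061) / (2070 + j9.81) = -0.00356 - j0.0004957 A.
Step 6 — Convert to polar: |I| = 0.003594 A, ∠I = -172.1°.

I = 0.003594∠-172.1° A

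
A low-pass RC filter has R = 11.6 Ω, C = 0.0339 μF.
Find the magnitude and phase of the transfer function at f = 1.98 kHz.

Step 1 — Angular frequency: ω = 2π·1980 = 1.244e+04 rad/s.
Step 2 — Transfer function: H(jω) = 1/(1 + jωRC).
Step 3 — Denominator: 1 + jωRC = 1 + j·1.244e+04·11.6·3.39e-08 = 1 + j0.004892.
Step 4 — H = 1 - j0.004892.
Step 5 — Magnitude: |H| = 1 (-0.0 dB); phase: φ = -0.3°.

|H| = 1 (-0.0 dB), φ = -0.3°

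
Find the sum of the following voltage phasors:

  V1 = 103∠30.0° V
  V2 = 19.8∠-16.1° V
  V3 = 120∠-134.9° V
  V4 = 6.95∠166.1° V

Step 1 — Convert each phasor to rectangular form:
  V1 = 103·(cos(30.0°) + j·sin(30.0°)) = 89.2 + j51.5 V
  V2 = 19.8·(cos(-16.1°) + j·sin(-16.1°)) = 19.02 - j5.491 V
  V3 = 120·(cos(-134.9°) + j·sin(-134.9°)) = -84.7 - j85 V
  V4 = 6.95·(cos(166.1°) + j·sin(166.1°)) = -6.746 + j1.67 V
Step 2 — Sum components: V_total = 16.77 - j37.32 V.
Step 3 — Convert to polar: |V_total| = 40.92 V, ∠V_total = -65.8°.

V_total = 40.92∠-65.8° V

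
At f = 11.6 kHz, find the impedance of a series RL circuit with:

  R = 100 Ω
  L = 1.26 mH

Step 1 — Angular frequency: ω = 2π·f = 2π·1.16e+04 = 7.288e+04 rad/s.
Step 2 — Component impedances:
  R: Z = R = 100 Ω
  L: Z = jωL = j·7.288e+04·0.00126 = 0 + j91.84 Ω
Step 3 — Series combination: Z_total = R + L = 100 + j91.84 Ω = 135.8∠42.6° Ω.

Z = 100 + j91.84 Ω = 135.8∠42.6° Ω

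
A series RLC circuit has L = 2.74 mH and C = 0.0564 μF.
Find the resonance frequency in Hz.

Step 1 — Resonance condition Im(Z)=0 gives ω₀ = 1/√(LC).
Step 2 — ω₀ = 1/√(0.00274·5.64e-08) = 8.044e+04 rad/s.
Step 3 — f₀ = ω₀/(2π) = 1.28e+04 Hz.

f₀ = 1.28e+04 Hz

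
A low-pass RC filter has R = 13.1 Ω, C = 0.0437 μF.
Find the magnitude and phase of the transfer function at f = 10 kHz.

Step 1 — Angular frequency: ω = 2π·1e+04 = 6.283e+04 rad/s.
Step 2 — Transfer function: H(jω) = 1/(1 + jωRC).
Step 3 — Denominator: 1 + jωRC = 1 + j·6.283e+04·13.1·4.37e-08 = 1 + j0.03597.
Step 4 — H = 0.9987 - j0.03592.
Step 5 — Magnitude: |H| = 0.9994 (-0.0 dB); phase: φ = -2.1°.

|H| = 0.9994 (-0.0 dB), φ = -2.1°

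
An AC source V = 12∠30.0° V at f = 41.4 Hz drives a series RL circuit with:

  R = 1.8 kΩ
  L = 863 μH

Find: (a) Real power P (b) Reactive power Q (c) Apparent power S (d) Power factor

Step 1 — Angular frequency: ω = 2π·f = 2π·41.4 = 260.1 rad/s.
Step 2 — Component impedances:
  R: Z = R = 1800 Ω
  L: Z = jωL = j·260.1·0.000863 = 0 + j0.2245 Ω
Step 3 — Series combination: Z_total = R + L = 1800 + j0.2245 Ω = 1800∠0.0° Ω.
Step 4 — Source phasor: V = 12∠30.0° V = 10.39 + j6 V.
Step 5 — Current: I = V / Z = 0.005774 + j0.003333 A = 0.006667∠30.0° A.
Step 6 — Complex power: S = V·I* = 0.08 + j9.977e-06 VA.
Step 7 — Real power: P = Re(S) = 0.08 W.
Step 8 — Reactive power: Q = Im(S) = 9.977e-06 VAR.
Step 9 — Apparent power: |S| = 0.08 VA.
Step 10 — Power factor: PF = P/|S| = 1 (lagging).

(a) P = 0.08 W  (b) Q = 9.977e-06 VAR  (c) S = 0.08 VA  (d) PF = 1 (lagging)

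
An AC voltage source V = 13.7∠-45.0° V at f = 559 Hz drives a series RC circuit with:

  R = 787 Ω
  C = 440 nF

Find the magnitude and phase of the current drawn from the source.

Step 1 — Angular frequency: ω = 2π·f = 2π·559 = 3512 rad/s.
Step 2 — Component impedances:
  R: Z = R = 787 Ω
  C: Z = 1/(jωC) = -j/(ω·C) = 0 - j647.1 Ω
Step 3 — Series combination: Z_total = R + C = 787 - j647.1 Ω = 1019∠-39.4° Ω.
Step 4 — Source phasor: V = 13.7∠-45.0° V = 9.687 - j9.687 V.
Step 5 — Ohm's law: I = V / Z_total = (9.687 - j9.687) / (787 - j647.1) = 0.01338 - j0.001306 A.
Step 6 — Convert to polar: |I| = 0.01345 A, ∠I = -5.6°.

I = 0.01345∠-5.6° A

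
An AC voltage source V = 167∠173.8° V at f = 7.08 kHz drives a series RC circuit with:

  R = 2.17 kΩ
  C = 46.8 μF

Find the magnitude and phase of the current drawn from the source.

Step 1 — Angular frequency: ω = 2π·f = 2π·7080 = 4.448e+04 rad/s.
Step 2 — Component impedances:
  R: Z = R = 2170 Ω
  C: Z = 1/(jωC) = -j/(ω·C) = 0 - j0.4803 Ω
Step 3 — Series combination: Z_total = R + C = 2170 - j0.4803 Ω = 2170∠-0.0° Ω.
Step 4 — Source phasor: V = 167∠173.8° V = -166 + j18.04 V.
Step 5 — Ohm's law: I = V / Z_total = (-166 + j18.04) / (2170 - j0.4803) = -0.07651 + j0.008295 A.
Step 6 — Convert to polar: |I| = 0.07696 A, ∠I = 173.8°.

I = 0.07696∠173.8° A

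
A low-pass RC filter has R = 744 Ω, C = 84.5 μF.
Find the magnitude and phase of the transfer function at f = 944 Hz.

Step 1 — Angular frequency: ω = 2π·944 = 5931 rad/s.
Step 2 — Transfer function: H(jω) = 1/(1 + jωRC).
Step 3 — Denominator: 1 + jωRC = 1 + j·5931·744·8.45e-05 = 1 + j372.9.
Step 4 — H = 7.192e-06 - j0.002682.
Step 5 — Magnitude: |H| = 0.002682 (-51.4 dB); phase: φ = -89.8°.

|H| = 0.002682 (-51.4 dB), φ = -89.8°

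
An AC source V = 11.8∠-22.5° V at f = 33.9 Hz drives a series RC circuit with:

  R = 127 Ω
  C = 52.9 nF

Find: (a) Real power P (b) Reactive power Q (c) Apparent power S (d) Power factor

Step 1 — Angular frequency: ω = 2π·f = 2π·33.9 = 213 rad/s.
Step 2 — Component impedances:
  R: Z = R = 127 Ω
  C: Z = 1/(jωC) = -j/(ω·C) = 0 - j8.875e+04 Ω
Step 3 — Series combination: Z_total = R + C = 127 - j8.875e+04 Ω = 8.875e+04∠-89.9° Ω.
Step 4 — Source phasor: V = 11.8∠-22.5° V = 10.9 - j4.516 V.
Step 5 — Current: I = V / Z = 5.106e-05 + j0.0001228 A = 0.000133∠67.4° A.
Step 6 — Complex power: S = V·I* = 2.245e-06 - j0.001569 VA.
Step 7 — Real power: P = Re(S) = 2.245e-06 W.
Step 8 — Reactive power: Q = Im(S) = -0.001569 VAR.
Step 9 — Apparent power: |S| = 0.001569 VA.
Step 10 — Power factor: PF = P/|S| = 0.001431 (leading).

(a) P = 2.245e-06 W  (b) Q = -0.001569 VAR  (c) S = 0.001569 VA  (d) PF = 0.001431 (leading)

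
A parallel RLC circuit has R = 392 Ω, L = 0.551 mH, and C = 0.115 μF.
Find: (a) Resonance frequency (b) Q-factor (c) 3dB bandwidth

Step 1 — Resonance: ω₀ = 1/√(LC) = 1/√(0.000551·1.15e-07) = 1.256e+05 rad/s.
Step 2 — f₀ = ω₀/(2π) = 1.999e+04 Hz.
Step 3 — Parallel Q: Q = R/(ω₀L) = 392/(1.256e+05·0.000551) = 5.663.
Step 4 — Bandwidth: Δω = ω₀/Q = 2.218e+04 rad/s; BW = Δω/(2π) = 3531 Hz.

(a) f₀ = 1.999e+04 Hz  (b) Q = 5.663  (c) BW = 3531 Hz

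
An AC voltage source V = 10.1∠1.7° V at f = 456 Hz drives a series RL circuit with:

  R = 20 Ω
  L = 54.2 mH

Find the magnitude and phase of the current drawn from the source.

Step 1 — Angular frequency: ω = 2π·f = 2π·456 = 2865 rad/s.
Step 2 — Component impedances:
  R: Z = R = 20 Ω
  L: Z = jωL = j·2865·0.0542 = 0 + j155.3 Ω
Step 3 — Series combination: Z_total = R + L = 20 + j155.3 Ω = 156.6∠82.7° Ω.
Step 4 — Source phasor: V = 10.1∠1.7° V = 10.1 + j0.2996 V.
Step 5 — Ohm's law: I = V / Z_total = (10.1 + j0.2996) / (20 + j155.3) = 0.01013 - j0.06371 A.
Step 6 — Convert to polar: |I| = 0.06451 A, ∠I = -81.0°.

I = 0.06451∠-81.0° A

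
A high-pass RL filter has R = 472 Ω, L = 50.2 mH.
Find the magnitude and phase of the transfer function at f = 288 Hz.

Step 1 — Angular frequency: ω = 2π·288 = 1810 rad/s.
Step 2 — Transfer function: H(jω) = jωL/(R + jωL).
Step 3 — Numerator jωL = j·90.84; denominator R + jωL = 472 + j90.84.
Step 4 — H = 0.03572 + j0.1856.
Step 5 — Magnitude: |H| = 0.189 (-14.5 dB); phase: φ = 79.1°.

|H| = 0.189 (-14.5 dB), φ = 79.1°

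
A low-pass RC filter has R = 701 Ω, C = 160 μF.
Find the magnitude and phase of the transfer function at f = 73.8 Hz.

Step 1 — Angular frequency: ω = 2π·73.8 = 463.7 rad/s.
Step 2 — Transfer function: H(jω) = 1/(1 + jωRC).
Step 3 — Denominator: 1 + jωRC = 1 + j·463.7·701·0.00016 = 1 + j52.01.
Step 4 — H = 0.0003696 - j0.01922.
Step 5 — Magnitude: |H| = 0.01922 (-34.3 dB); phase: φ = -88.9°.

|H| = 0.01922 (-34.3 dB), φ = -88.9°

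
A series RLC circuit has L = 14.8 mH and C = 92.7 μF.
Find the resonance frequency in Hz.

Step 1 — Resonance condition Im(Z)=0 gives ω₀ = 1/√(LC).
Step 2 — ω₀ = 1/√(0.0148·9.27e-05) = 853.7 rad/s.
Step 3 — f₀ = ω₀/(2π) = 135.9 Hz.

f₀ = 135.9 Hz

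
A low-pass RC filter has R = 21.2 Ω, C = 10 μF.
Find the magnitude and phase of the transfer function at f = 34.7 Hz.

Step 1 — Angular frequency: ω = 2π·34.7 = 218 rad/s.
Step 2 — Transfer function: H(jω) = 1/(1 + jωRC).
Step 3 — Denominator: 1 + jωRC = 1 + j·218·21.2·1e-05 = 1 + j0.04622.
Step 4 — H = 0.9979 - j0.04612.
Step 5 — Magnitude: |H| = 0.9989 (-0.0 dB); phase: φ = -2.6°.

|H| = 0.9989 (-0.0 dB), φ = -2.6°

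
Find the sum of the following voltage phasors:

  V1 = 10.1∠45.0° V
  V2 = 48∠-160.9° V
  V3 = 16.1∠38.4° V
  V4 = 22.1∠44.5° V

Step 1 — Convert each phasor to rectangular form:
  V1 = 10.1·(cos(45.0°) + j·sin(45.0°)) = 7.142 + j7.142 V
  V2 = 48·(cos(-160.9°) + j·sin(-160.9°)) = -45.36 - j15.71 V
  V3 = 16.1·(cos(38.4°) + j·sin(38.4°)) = 12.62 + j10 V
  V4 = 22.1·(cos(44.5°) + j·sin(44.5°)) = 15.76 + j15.49 V
Step 2 — Sum components: V_total = -9.835 + j16.93 V.
Step 3 — Convert to polar: |V_total| = 19.58 V, ∠V_total = 120.2°.

V_total = 19.58∠120.2° V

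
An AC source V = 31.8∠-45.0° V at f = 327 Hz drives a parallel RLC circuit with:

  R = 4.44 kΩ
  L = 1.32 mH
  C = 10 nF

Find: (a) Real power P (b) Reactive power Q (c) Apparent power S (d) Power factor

Step 1 — Angular frequency: ω = 2π·f = 2π·327 = 2055 rad/s.
Step 2 — Component impedances:
  R: Z = R = 4440 Ω
  L: Z = jωL = j·2055·0.00132 = 0 + j2.712 Ω
  C: Z = 1/(jωC) = -j/(ω·C) = 0 - j4.867e+04 Ω
Step 3 — Parallel combination: 1/Z_total = 1/R + 1/L + 1/C; Z_total = 0.001657 + j2.712 Ω = 2.712∠90.0° Ω.
Step 4 — Source phasor: V = 31.8∠-45.0° V = 22.49 - j22.49 V.
Step 5 — Current: I = V / Z = -8.286 - j8.296 A = 11.72∠-135.0° A.
Step 6 — Complex power: S = V·I* = 0.2278 + j372.8 VA.
Step 7 — Real power: P = Re(S) = 0.2278 W.
Step 8 — Reactive power: Q = Im(S) = 372.8 VAR.
Step 9 — Apparent power: |S| = 372.8 VA.
Step 10 — Power factor: PF = P/|S| = 0.0006109 (lagging).

(a) P = 0.2278 W  (b) Q = 372.8 VAR  (c) S = 372.8 VA  (d) PF = 0.0006109 (lagging)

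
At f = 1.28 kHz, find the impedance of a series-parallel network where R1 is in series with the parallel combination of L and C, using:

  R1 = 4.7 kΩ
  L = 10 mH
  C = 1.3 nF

Step 1 — Angular frequency: ω = 2π·f = 2π·1280 = 8042 rad/s.
Step 2 — Component impedances:
  R1: Z = R = 4700 Ω
  L: Z = jωL = j·8042·0.01 = 0 + j80.42 Ω
  C: Z = 1/(jωC) = -j/(ω·C) = 0 - j9.565e+04 Ω
Step 3 — Parallel branch: L || C = 1/(1/L + 1/C) = 0 + j80.49 Ω.
Step 4 — Series with R1: Z_total = R1 + (L || C) = 4700 + j80.49 Ω = 4701∠1.0° Ω.

Z = 4700 + j80.49 Ω = 4701∠1.0° Ω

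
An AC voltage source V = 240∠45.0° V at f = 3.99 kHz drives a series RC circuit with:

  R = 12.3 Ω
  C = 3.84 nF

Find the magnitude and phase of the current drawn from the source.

Step 1 — Angular frequency: ω = 2π·f = 2π·3990 = 2.507e+04 rad/s.
Step 2 — Component impedances:
  R: Z = R = 12.3 Ω
  C: Z = 1/(jωC) = -j/(ω·C) = 0 - j1.039e+04 Ω
Step 3 — Series combination: Z_total = R + C = 12.3 - j1.039e+04 Ω = 1.039e+04∠-89.9° Ω.
Step 4 — Source phasor: V = 240∠45.0° V = 169.7 + j169.7 V.
Step 5 — Ohm's law: I = V / Z_total = (169.7 + j169.7) / (12.3 - j1.039e+04) = -0.01632 + j0.01636 A.
Step 6 — Convert to polar: |I| = 0.0231 A, ∠I = 134.9°.

I = 0.0231∠134.9° A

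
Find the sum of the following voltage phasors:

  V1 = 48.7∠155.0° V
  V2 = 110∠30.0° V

Step 1 — Convert each phasor to rectangular form:
  V1 = 48.7·(cos(155.0°) + j·sin(155.0°)) = -44.14 + j20.58 V
  V2 = 110·(cos(30.0°) + j·sin(30.0°)) = 95.26 + j55 V
Step 2 — Sum components: V_total = 51.13 + j75.58 V.
Step 3 — Convert to polar: |V_total| = 91.25 V, ∠V_total = 55.9°.

V_total = 91.25∠55.9° V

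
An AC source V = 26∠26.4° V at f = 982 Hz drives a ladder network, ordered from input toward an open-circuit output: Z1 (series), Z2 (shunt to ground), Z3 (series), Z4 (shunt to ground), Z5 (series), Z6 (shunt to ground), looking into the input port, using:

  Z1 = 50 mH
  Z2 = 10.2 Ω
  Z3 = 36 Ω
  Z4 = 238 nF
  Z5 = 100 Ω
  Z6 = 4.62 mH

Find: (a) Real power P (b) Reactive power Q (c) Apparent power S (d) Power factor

Step 1 — Angular frequency: ω = 2π·f = 2π·982 = 6170 rad/s.
Step 2 — Component impedances:
  Z1: Z = jωL = j·6170·0.05 = 0 + j308.5 Ω
  Z2: Z = R = 10.2 Ω
  Z3: Z = R = 36 Ω
  Z4: Z = 1/(jωC) = -j/(ω·C) = 0 - j681 Ω
  Z5: Z = R = 100 Ω
  Z6: Z = jωL = j·6170·0.00462 = 0 + j28.51 Ω
Step 3 — Ladder network (open output): work backward from the far end, alternating series and parallel combinations. Z_in = 9.524 + j308.6 Ω = 308.7∠88.2° Ω.
Step 4 — Source phasor: V = 26∠26.4° V = 23.29 + j11.56 V.
Step 5 — Current: I = V / Z = 0.03976 - j0.07425 A = 0.08422∠-61.8° A.
Step 6 — Complex power: S = V·I* = 0.06755 + j2.189 VA.
Step 7 — Real power: P = Re(S) = 0.06755 W.
Step 8 — Reactive power: Q = Im(S) = 2.189 VAR.
Step 9 — Apparent power: |S| = 2.19 VA.
Step 10 — Power factor: PF = P/|S| = 0.03085 (lagging).

(a) P = 0.06755 W  (b) Q = 2.189 VAR  (c) S = 2.19 VA  (d) PF = 0.03085 (lagging)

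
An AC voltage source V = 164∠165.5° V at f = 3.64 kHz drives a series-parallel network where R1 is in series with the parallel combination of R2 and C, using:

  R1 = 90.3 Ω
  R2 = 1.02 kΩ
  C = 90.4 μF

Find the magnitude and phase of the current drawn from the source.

Step 1 — Angular frequency: ω = 2π·f = 2π·3640 = 2.287e+04 rad/s.
Step 2 — Component impedances:
  R1: Z = R = 90.3 Ω
  R2: Z = R = 1020 Ω
  C: Z = 1/(jωC) = -j/(ω·C) = 0 - j0.4837 Ω
Step 3 — Parallel branch: R2 || C = 1/(1/R2 + 1/C) = 0.0002294 - j0.4837 Ω.
Step 4 — Series with R1: Z_total = R1 + (R2 || C) = 90.3 - j0.4837 Ω = 90.3∠-0.3° Ω.
Step 5 — Source phasor: V = 164∠165.5° V = -158.8 + j41.06 V.
Step 6 — Ohm's law: I = V / Z_total = (-158.8 + j41.06) / (90.3 - j0.4837) = -1.761 + j0.4453 A.
Step 7 — Convert to polar: |I| = 1.816 A, ∠I = 165.8°.

I = 1.816∠165.8° A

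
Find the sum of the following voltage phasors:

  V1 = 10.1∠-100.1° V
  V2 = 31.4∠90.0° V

Step 1 — Convert each phasor to rectangular form:
  V1 = 10.1·(cos(-100.1°) + j·sin(-100.1°)) = -1.771 - j9.943 V
  V2 = 31.4·(cos(90.0°) + j·sin(90.0°)) = 0 + j31.4 V
Step 2 — Sum components: V_total = -1.771 + j21.46 V.
Step 3 — Convert to polar: |V_total| = 21.53 V, ∠V_total = 94.7°.

V_total = 21.53∠94.7° V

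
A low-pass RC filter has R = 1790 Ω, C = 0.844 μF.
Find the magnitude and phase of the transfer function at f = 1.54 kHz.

Step 1 — Angular frequency: ω = 2π·1540 = 9676 rad/s.
Step 2 — Transfer function: H(jω) = 1/(1 + jωRC).
Step 3 — Denominator: 1 + jωRC = 1 + j·9676·1790·8.44e-07 = 1 + j14.62.
Step 4 — H = 0.004658 - j0.06809.
Step 5 — Magnitude: |H| = 0.06825 (-23.3 dB); phase: φ = -86.1°.

|H| = 0.06825 (-23.3 dB), φ = -86.1°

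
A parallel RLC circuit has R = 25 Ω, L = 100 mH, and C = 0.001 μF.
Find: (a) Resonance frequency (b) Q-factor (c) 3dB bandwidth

Step 1 — Resonance: ω₀ = 1/√(LC) = 1/√(0.1·1e-09) = 1e+05 rad/s.
Step 2 — f₀ = ω₀/(2π) = 1.592e+04 Hz.
Step 3 — Parallel Q: Q = R/(ω₀L) = 25/(1e+05·0.1) = 0.0025.
Step 4 — Bandwidth: Δω = ω₀/Q = 4e+07 rad/s; BW = Δω/(2π) = 6.366e+06 Hz.

(a) f₀ = 1.592e+04 Hz  (b) Q = 0.0025  (c) BW = 6.366e+06 Hz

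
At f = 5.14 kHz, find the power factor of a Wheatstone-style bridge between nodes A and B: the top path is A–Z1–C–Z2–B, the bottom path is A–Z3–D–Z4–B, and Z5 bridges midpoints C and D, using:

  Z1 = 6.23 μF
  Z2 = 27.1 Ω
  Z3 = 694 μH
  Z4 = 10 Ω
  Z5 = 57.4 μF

Step 1 — Angular frequency: ω = 2π·f = 2π·5140 = 3.23e+04 rad/s.
Step 2 — Component impedances:
  Z1: Z = 1/(jωC) = -j/(ω·C) = 0 - j4.97 Ω
  Z2: Z = R = 27.1 Ω
  Z3: Z = jωL = j·3.23e+04·0.000694 = 0 + j22.41 Ω
  Z4: Z = R = 10 Ω
  Z5: Z = 1/(jωC) = -j/(ω·C) = 0 - j0.5394 Ω
Step 3 — Bridge requires nodal analysis (the Z5 bridge couples midpoints C and D, so the two paths cannot be reduced to a simple series/parallel combination). Setting node B to ground and injecting 1 A at node A, the 3-node admittance system at A, C, D solves to V_A = Z_AB = 7.313 - j6.96 Ω = 10.1∠-43.6° Ω.
Step 4 — Power factor: PF = cos(φ) = Re(Z)/|Z| = 7.3132/10.096 = 0.7244.
Step 5 — Type: Im(Z) = -6.96 ⇒ leading (phase φ = -43.6°).

PF = 0.7244 (leading, φ = -43.6°)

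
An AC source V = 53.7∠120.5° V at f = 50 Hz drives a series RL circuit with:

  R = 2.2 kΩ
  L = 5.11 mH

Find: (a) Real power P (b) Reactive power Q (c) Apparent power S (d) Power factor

Step 1 — Angular frequency: ω = 2π·f = 2π·50 = 314.2 rad/s.
Step 2 — Component impedances:
  R: Z = R = 2200 Ω
  L: Z = jωL = j·314.2·0.00511 = 0 + j1.605 Ω
Step 3 — Series combination: Z_total = R + L = 2200 + j1.605 Ω = 2200∠0.0° Ω.
Step 4 — Source phasor: V = 53.7∠120.5° V = -27.25 + j46.27 V.
Step 5 — Current: I = V / Z = -0.01237 + j0.02104 A = 0.02441∠120.5° A.
Step 6 — Complex power: S = V·I* = 1.311 + j0.0009565 VA.
Step 7 — Real power: P = Re(S) = 1.311 W.
Step 8 — Reactive power: Q = Im(S) = 0.0009565 VAR.
Step 9 — Apparent power: |S| = 1.311 VA.
Step 10 — Power factor: PF = P/|S| = 1 (lagging).

(a) P = 1.311 W  (b) Q = 0.0009565 VAR  (c) S = 1.311 VA  (d) PF = 1 (lagging)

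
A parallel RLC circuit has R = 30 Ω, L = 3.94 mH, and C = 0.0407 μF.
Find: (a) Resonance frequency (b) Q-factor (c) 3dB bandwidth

Step 1 — Resonance: ω₀ = 1/√(LC) = 1/√(0.00394·4.07e-08) = 7.897e+04 rad/s.
Step 2 — f₀ = ω₀/(2π) = 1.257e+04 Hz.
Step 3 — Parallel Q: Q = R/(ω₀L) = 30/(7.897e+04·0.00394) = 0.09642.
Step 4 — Bandwidth: Δω = ω₀/Q = 8.19e+05 rad/s; BW = Δω/(2π) = 1.303e+05 Hz.

(a) f₀ = 1.257e+04 Hz  (b) Q = 0.09642  (c) BW = 1.303e+05 Hz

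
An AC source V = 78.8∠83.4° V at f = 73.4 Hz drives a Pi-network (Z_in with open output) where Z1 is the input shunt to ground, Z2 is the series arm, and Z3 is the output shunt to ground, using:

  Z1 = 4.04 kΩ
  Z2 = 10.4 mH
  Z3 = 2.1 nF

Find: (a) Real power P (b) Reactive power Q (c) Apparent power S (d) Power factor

Step 1 — Angular frequency: ω = 2π·f = 2π·73.4 = 461.2 rad/s.
Step 2 — Component impedances:
  Z1: Z = R = 4040 Ω
  Z2: Z = jωL = j·461.2·0.0104 = 0 + j4.796 Ω
  Z3: Z = 1/(jωC) = -j/(ω·C) = 0 - j1.033e+06 Ω
Step 3 — With open output, the series arm Z2 and the output shunt Z3 appear in series to ground: Z2 + Z3 = 0 - j1.033e+06 Ω.
Step 4 — Parallel with input shunt Z1: Z_in = Z1 || (Z2 + Z3) = 4040 - j15.81 Ω = 4040∠-0.2° Ω.
Step 5 — Source phasor: V = 78.8∠83.4° V = 9.057 + j78.28 V.
Step 6 — Current: I = V / Z = 0.002166 + j0.01938 A = 0.01951∠83.6° A.
Step 7 — Complex power: S = V·I* = 1.537 - j0.006014 VA.
Step 8 — Real power: P = Re(S) = 1.537 W.
Step 9 — Reactive power: Q = Im(S) = -0.006014 VAR.
Step 10 — Apparent power: |S| = 1.537 VA.
Step 11 — Power factor: PF = P/|S| = 1 (leading).

(a) P = 1.537 W  (b) Q = -0.006014 VAR  (c) S = 1.537 VA  (d) PF = 1 (leading)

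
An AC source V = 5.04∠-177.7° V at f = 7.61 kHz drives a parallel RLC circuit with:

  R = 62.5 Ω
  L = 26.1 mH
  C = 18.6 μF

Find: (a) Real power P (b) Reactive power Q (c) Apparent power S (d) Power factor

Step 1 — Angular frequency: ω = 2π·f = 2π·7610 = 4.782e+04 rad/s.
Step 2 — Component impedances:
  R: Z = R = 62.5 Ω
  L: Z = jωL = j·4.782e+04·0.0261 = 0 + j1248 Ω
  C: Z = 1/(jωC) = -j/(ω·C) = 0 - j1.124 Ω
Step 3 — Parallel combination: 1/Z_total = 1/R + 1/L + 1/C; Z_total = 0.02026 - j1.125 Ω = 1.125∠-89.0° Ω.
Step 4 — Source phasor: V = 5.04∠-177.7° V = -5.036 - j0.2023 V.
Step 5 — Current: I = V / Z = 0.09915 - j4.478 A = 4.479∠-88.7° A.
Step 6 — Complex power: S = V·I* = 0.4064 - j22.57 VA.
Step 7 — Real power: P = Re(S) = 0.4064 W.
Step 8 — Reactive power: Q = Im(S) = -22.57 VAR.
Step 9 — Apparent power: |S| = 22.57 VA.
Step 10 — Power factor: PF = P/|S| = 0.018 (leading).

(a) P = 0.4064 W  (b) Q = -22.57 VAR  (c) S = 22.57 VA  (d) PF = 0.018 (leading)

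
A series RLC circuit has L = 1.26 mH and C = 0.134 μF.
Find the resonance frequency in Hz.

Step 1 — Resonance condition Im(Z)=0 gives ω₀ = 1/√(LC).
Step 2 — ω₀ = 1/√(0.00126·1.34e-07) = 7.696e+04 rad/s.
Step 3 — f₀ = ω₀/(2π) = 1.225e+04 Hz.

f₀ = 1.225e+04 Hz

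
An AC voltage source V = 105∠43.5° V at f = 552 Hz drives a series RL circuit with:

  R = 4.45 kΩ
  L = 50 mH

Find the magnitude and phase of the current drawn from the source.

Step 1 — Angular frequency: ω = 2π·f = 2π·552 = 3468 rad/s.
Step 2 — Component impedances:
  R: Z = R = 4450 Ω
  L: Z = jωL = j·3468·0.05 = 0 + j173.4 Ω
Step 3 — Series combination: Z_total = R + L = 4450 + j173.4 Ω = 4453∠2.2° Ω.
Step 4 — Source phasor: V = 105∠43.5° V = 76.16 + j72.28 V.
Step 5 — Ohm's law: I = V / Z_total = (76.16 + j72.28) / (4450 + j173.4) = 0.01772 + j0.01555 A.
Step 6 — Convert to polar: |I| = 0.02358 A, ∠I = 41.3°.

I = 0.02358∠41.3° A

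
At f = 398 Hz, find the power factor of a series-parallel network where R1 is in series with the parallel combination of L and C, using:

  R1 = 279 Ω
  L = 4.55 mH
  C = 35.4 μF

Step 1 — Angular frequency: ω = 2π·f = 2π·398 = 2501 rad/s.
Step 2 — Component impedances:
  R1: Z = R = 279 Ω
  L: Z = jωL = j·2501·0.00455 = 0 + j11.38 Ω
  C: Z = 1/(jωC) = -j/(ω·C) = 0 - j11.3 Ω
Step 3 — Parallel branch: L || C = 1/(1/L + 1/C) = 0 - j1568 Ω.
Step 4 — Series with R1: Z_total = R1 + (L || C) = 279 - j1568 Ω = 1592∠-79.9° Ω.
Step 5 — Power factor: PF = cos(φ) = Re(Z)/|Z| = 279/1592.4 = 0.1752.
Step 6 — Type: Im(Z) = -1568 ⇒ leading (phase φ = -79.9°).

PF = 0.1752 (leading, φ = -79.9°)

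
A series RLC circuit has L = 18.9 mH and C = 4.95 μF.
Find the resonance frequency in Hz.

Step 1 — Resonance condition Im(Z)=0 gives ω₀ = 1/√(LC).
Step 2 — ω₀ = 1/√(0.0189·4.95e-06) = 3269 rad/s.
Step 3 — f₀ = ω₀/(2π) = 520.3 Hz.

f₀ = 520.3 Hz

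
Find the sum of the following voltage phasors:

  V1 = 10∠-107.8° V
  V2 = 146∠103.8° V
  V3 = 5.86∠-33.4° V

Step 1 — Convert each phasor to rectangular form:
  V1 = 10·(cos(-107.8°) + j·sin(-107.8°)) = -3.057 - j9.521 V
  V2 = 146·(cos(103.8°) + j·sin(103.8°)) = -34.83 + j141.8 V
  V3 = 5.86·(cos(-33.4°) + j·sin(-33.4°)) = 4.892 - j3.226 V
Step 2 — Sum components: V_total = -32.99 + j129 V.
Step 3 — Convert to polar: |V_total| = 133.2 V, ∠V_total = 104.3°.

V_total = 133.2∠104.3° V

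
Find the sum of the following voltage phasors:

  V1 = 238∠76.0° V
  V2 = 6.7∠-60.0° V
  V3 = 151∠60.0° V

Step 1 — Convert each phasor to rectangular form:
  V1 = 238·(cos(76.0°) + j·sin(76.0°)) = 57.58 + j230.9 V
  V2 = 6.7·(cos(-60.0°) + j·sin(-60.0°)) = 3.35 - j5.802 V
  V3 = 151·(cos(60.0°) + j·sin(60.0°)) = 75.5 + j130.8 V
Step 2 — Sum components: V_total = 136.4 + j355.9 V.
Step 3 — Convert to polar: |V_total| = 381.2 V, ∠V_total = 69.0°.

V_total = 381.2∠69.0° V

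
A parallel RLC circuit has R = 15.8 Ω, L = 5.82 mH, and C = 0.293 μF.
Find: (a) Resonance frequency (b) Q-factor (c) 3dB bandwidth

Step 1 — Resonance: ω₀ = 1/√(LC) = 1/√(0.00582·2.93e-07) = 2.422e+04 rad/s.
Step 2 — f₀ = ω₀/(2π) = 3854 Hz.
Step 3 — Parallel Q: Q = R/(ω₀L) = 15.8/(2.422e+04·0.00582) = 0.1121.
Step 4 — Bandwidth: Δω = ω₀/Q = 2.16e+05 rad/s; BW = Δω/(2π) = 3.438e+04 Hz.

(a) f₀ = 3854 Hz  (b) Q = 0.1121  (c) BW = 3.438e+04 Hz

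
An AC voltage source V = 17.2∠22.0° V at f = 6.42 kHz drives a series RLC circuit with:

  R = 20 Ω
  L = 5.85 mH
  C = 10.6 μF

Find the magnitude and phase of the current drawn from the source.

Step 1 — Angular frequency: ω = 2π·f = 2π·6420 = 4.034e+04 rad/s.
Step 2 — Component impedances:
  R: Z = R = 20 Ω
  L: Z = jωL = j·4.034e+04·0.00585 = 0 + j236 Ω
  C: Z = 1/(jωC) = -j/(ω·C) = 0 - j2.339 Ω
Step 3 — Series combination: Z_total = R + L + C = 20 + j233.6 Ω = 234.5∠85.1° Ω.
Step 4 — Source phasor: V = 17.2∠22.0° V = 15.95 + j6.443 V.
Step 5 — Ohm's law: I = V / Z_total = (15.95 + j6.443) / (20 + j233.6) = 0.03318 - j0.06542 A.
Step 6 — Convert to polar: |I| = 0.07335 A, ∠I = -63.1°.

I = 0.07335∠-63.1° A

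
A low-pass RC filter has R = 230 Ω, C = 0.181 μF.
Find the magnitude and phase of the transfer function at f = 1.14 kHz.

Step 1 — Angular frequency: ω = 2π·1140 = 7163 rad/s.
Step 2 — Transfer function: H(jω) = 1/(1 + jωRC).
Step 3 — Denominator: 1 + jωRC = 1 + j·7163·230·1.81e-07 = 1 + j0.2982.
Step 4 — H = 0.9183 - j0.2738.
Step 5 — Magnitude: |H| = 0.9583 (-0.4 dB); phase: φ = -16.6°.

|H| = 0.9583 (-0.4 dB), φ = -16.6°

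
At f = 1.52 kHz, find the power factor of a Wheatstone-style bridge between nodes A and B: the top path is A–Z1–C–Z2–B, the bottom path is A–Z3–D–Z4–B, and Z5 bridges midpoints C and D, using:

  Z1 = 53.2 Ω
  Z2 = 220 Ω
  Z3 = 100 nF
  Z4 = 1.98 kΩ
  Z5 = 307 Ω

Step 1 — Angular frequency: ω = 2π·f = 2π·1520 = 9550 rad/s.
Step 2 — Component impedances:
  Z1: Z = R = 53.2 Ω
  Z2: Z = R = 220 Ω
  Z3: Z = 1/(jωC) = -j/(ω·C) = 0 - j1047 Ω
  Z4: Z = R = 1980 Ω
  Z5: Z = R = 307 Ω
Step 3 — Bridge requires nodal analysis (the Z5 bridge couples midpoints C and D, so the two paths cannot be reduced to a simple series/parallel combination). Setting node B to ground and injecting 1 A at node A, the 3-node admittance system at A, C, D solves to V_A = Z_AB = 252.2 - j5.602 Ω = 252.2∠-1.3° Ω.
Step 4 — Power factor: PF = cos(φ) = Re(Z)/|Z| = 252.17/252.23 = 0.9998.
Step 5 — Type: Im(Z) = -5.602 ⇒ leading (phase φ = -1.3°).

PF = 0.9998 (leading, φ = -1.3°)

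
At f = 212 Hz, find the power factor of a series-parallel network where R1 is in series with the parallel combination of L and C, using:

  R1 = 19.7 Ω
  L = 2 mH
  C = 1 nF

Step 1 — Angular frequency: ω = 2π·f = 2π·212 = 1332 rad/s.
Step 2 — Component impedances:
  R1: Z = R = 19.7 Ω
  L: Z = jωL = j·1332·0.002 = 0 + j2.664 Ω
  C: Z = 1/(jωC) = -j/(ω·C) = 0 - j7.507e+05 Ω
Step 3 — Parallel branch: L || C = 1/(1/L + 1/C) = 0 + j2.664 Ω.
Step 4 — Series with R1: Z_total = R1 + (L || C) = 19.7 + j2.664 Ω = 19.88∠7.7° Ω.
Step 5 — Power factor: PF = cos(φ) = Re(Z)/|Z| = 19.7/19.879 = 0.991.
Step 6 — Type: Im(Z) = 2.664 ⇒ lagging (phase φ = 7.7°).

PF = 0.991 (lagging, φ = 7.7°)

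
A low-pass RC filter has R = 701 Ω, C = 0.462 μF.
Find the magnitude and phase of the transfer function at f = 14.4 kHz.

Step 1 — Angular frequency: ω = 2π·1.44e+04 = 9.048e+04 rad/s.
Step 2 — Transfer function: H(jω) = 1/(1 + jωRC).
Step 3 — Denominator: 1 + jωRC = 1 + j·9.048e+04·701·4.62e-07 = 1 + j29.3.
Step 4 — H = 0.001163 - j0.03409.
Step 5 — Magnitude: |H| = 0.03411 (-29.3 dB); phase: φ = -88.0°.

|H| = 0.03411 (-29.3 dB), φ = -88.0°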